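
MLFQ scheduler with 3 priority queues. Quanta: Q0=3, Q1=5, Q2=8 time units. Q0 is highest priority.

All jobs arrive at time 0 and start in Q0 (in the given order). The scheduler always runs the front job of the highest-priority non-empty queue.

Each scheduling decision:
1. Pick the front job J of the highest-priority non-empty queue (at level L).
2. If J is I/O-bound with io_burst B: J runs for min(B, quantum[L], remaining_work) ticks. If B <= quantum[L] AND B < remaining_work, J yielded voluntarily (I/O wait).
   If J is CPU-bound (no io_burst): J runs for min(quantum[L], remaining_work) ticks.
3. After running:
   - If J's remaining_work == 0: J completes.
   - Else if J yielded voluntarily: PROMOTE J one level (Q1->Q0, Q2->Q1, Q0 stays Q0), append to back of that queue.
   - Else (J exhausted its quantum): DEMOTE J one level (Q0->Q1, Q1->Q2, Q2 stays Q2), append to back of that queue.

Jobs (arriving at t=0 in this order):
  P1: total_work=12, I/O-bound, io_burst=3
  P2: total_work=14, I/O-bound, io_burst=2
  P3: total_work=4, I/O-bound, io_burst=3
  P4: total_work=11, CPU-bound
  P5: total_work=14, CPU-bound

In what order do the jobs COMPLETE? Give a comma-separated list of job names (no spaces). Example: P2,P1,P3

t=0-3: P1@Q0 runs 3, rem=9, I/O yield, promote→Q0. Q0=[P2,P3,P4,P5,P1] Q1=[] Q2=[]
t=3-5: P2@Q0 runs 2, rem=12, I/O yield, promote→Q0. Q0=[P3,P4,P5,P1,P2] Q1=[] Q2=[]
t=5-8: P3@Q0 runs 3, rem=1, I/O yield, promote→Q0. Q0=[P4,P5,P1,P2,P3] Q1=[] Q2=[]
t=8-11: P4@Q0 runs 3, rem=8, quantum used, demote→Q1. Q0=[P5,P1,P2,P3] Q1=[P4] Q2=[]
t=11-14: P5@Q0 runs 3, rem=11, quantum used, demote→Q1. Q0=[P1,P2,P3] Q1=[P4,P5] Q2=[]
t=14-17: P1@Q0 runs 3, rem=6, I/O yield, promote→Q0. Q0=[P2,P3,P1] Q1=[P4,P5] Q2=[]
t=17-19: P2@Q0 runs 2, rem=10, I/O yield, promote→Q0. Q0=[P3,P1,P2] Q1=[P4,P5] Q2=[]
t=19-20: P3@Q0 runs 1, rem=0, completes. Q0=[P1,P2] Q1=[P4,P5] Q2=[]
t=20-23: P1@Q0 runs 3, rem=3, I/O yield, promote→Q0. Q0=[P2,P1] Q1=[P4,P5] Q2=[]
t=23-25: P2@Q0 runs 2, rem=8, I/O yield, promote→Q0. Q0=[P1,P2] Q1=[P4,P5] Q2=[]
t=25-28: P1@Q0 runs 3, rem=0, completes. Q0=[P2] Q1=[P4,P5] Q2=[]
t=28-30: P2@Q0 runs 2, rem=6, I/O yield, promote→Q0. Q0=[P2] Q1=[P4,P5] Q2=[]
t=30-32: P2@Q0 runs 2, rem=4, I/O yield, promote→Q0. Q0=[P2] Q1=[P4,P5] Q2=[]
t=32-34: P2@Q0 runs 2, rem=2, I/O yield, promote→Q0. Q0=[P2] Q1=[P4,P5] Q2=[]
t=34-36: P2@Q0 runs 2, rem=0, completes. Q0=[] Q1=[P4,P5] Q2=[]
t=36-41: P4@Q1 runs 5, rem=3, quantum used, demote→Q2. Q0=[] Q1=[P5] Q2=[P4]
t=41-46: P5@Q1 runs 5, rem=6, quantum used, demote→Q2. Q0=[] Q1=[] Q2=[P4,P5]
t=46-49: P4@Q2 runs 3, rem=0, completes. Q0=[] Q1=[] Q2=[P5]
t=49-55: P5@Q2 runs 6, rem=0, completes. Q0=[] Q1=[] Q2=[]

Answer: P3,P1,P2,P4,P5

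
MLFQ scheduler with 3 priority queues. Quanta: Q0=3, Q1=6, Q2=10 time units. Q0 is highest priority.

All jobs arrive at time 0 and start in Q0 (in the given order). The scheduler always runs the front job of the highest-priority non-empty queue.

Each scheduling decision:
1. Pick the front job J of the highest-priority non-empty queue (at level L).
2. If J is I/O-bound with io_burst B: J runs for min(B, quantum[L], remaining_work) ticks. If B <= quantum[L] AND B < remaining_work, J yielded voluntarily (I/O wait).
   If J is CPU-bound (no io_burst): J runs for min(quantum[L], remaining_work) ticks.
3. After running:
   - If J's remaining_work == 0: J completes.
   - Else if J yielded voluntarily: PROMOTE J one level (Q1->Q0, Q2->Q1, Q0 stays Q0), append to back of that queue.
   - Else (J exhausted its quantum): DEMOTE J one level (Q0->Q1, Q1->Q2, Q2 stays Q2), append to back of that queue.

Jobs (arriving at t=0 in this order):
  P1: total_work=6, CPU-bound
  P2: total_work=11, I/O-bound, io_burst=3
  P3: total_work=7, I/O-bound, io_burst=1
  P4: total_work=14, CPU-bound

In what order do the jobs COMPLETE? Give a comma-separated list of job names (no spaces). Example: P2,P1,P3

Answer: P2,P3,P1,P4

Derivation:
t=0-3: P1@Q0 runs 3, rem=3, quantum used, demote→Q1. Q0=[P2,P3,P4] Q1=[P1] Q2=[]
t=3-6: P2@Q0 runs 3, rem=8, I/O yield, promote→Q0. Q0=[P3,P4,P2] Q1=[P1] Q2=[]
t=6-7: P3@Q0 runs 1, rem=6, I/O yield, promote→Q0. Q0=[P4,P2,P3] Q1=[P1] Q2=[]
t=7-10: P4@Q0 runs 3, rem=11, quantum used, demote→Q1. Q0=[P2,P3] Q1=[P1,P4] Q2=[]
t=10-13: P2@Q0 runs 3, rem=5, I/O yield, promote→Q0. Q0=[P3,P2] Q1=[P1,P4] Q2=[]
t=13-14: P3@Q0 runs 1, rem=5, I/O yield, promote→Q0. Q0=[P2,P3] Q1=[P1,P4] Q2=[]
t=14-17: P2@Q0 runs 3, rem=2, I/O yield, promote→Q0. Q0=[P3,P2] Q1=[P1,P4] Q2=[]
t=17-18: P3@Q0 runs 1, rem=4, I/O yield, promote→Q0. Q0=[P2,P3] Q1=[P1,P4] Q2=[]
t=18-20: P2@Q0 runs 2, rem=0, completes. Q0=[P3] Q1=[P1,P4] Q2=[]
t=20-21: P3@Q0 runs 1, rem=3, I/O yield, promote→Q0. Q0=[P3] Q1=[P1,P4] Q2=[]
t=21-22: P3@Q0 runs 1, rem=2, I/O yield, promote→Q0. Q0=[P3] Q1=[P1,P4] Q2=[]
t=22-23: P3@Q0 runs 1, rem=1, I/O yield, promote→Q0. Q0=[P3] Q1=[P1,P4] Q2=[]
t=23-24: P3@Q0 runs 1, rem=0, completes. Q0=[] Q1=[P1,P4] Q2=[]
t=24-27: P1@Q1 runs 3, rem=0, completes. Q0=[] Q1=[P4] Q2=[]
t=27-33: P4@Q1 runs 6, rem=5, quantum used, demote→Q2. Q0=[] Q1=[] Q2=[P4]
t=33-38: P4@Q2 runs 5, rem=0, completes. Q0=[] Q1=[] Q2=[]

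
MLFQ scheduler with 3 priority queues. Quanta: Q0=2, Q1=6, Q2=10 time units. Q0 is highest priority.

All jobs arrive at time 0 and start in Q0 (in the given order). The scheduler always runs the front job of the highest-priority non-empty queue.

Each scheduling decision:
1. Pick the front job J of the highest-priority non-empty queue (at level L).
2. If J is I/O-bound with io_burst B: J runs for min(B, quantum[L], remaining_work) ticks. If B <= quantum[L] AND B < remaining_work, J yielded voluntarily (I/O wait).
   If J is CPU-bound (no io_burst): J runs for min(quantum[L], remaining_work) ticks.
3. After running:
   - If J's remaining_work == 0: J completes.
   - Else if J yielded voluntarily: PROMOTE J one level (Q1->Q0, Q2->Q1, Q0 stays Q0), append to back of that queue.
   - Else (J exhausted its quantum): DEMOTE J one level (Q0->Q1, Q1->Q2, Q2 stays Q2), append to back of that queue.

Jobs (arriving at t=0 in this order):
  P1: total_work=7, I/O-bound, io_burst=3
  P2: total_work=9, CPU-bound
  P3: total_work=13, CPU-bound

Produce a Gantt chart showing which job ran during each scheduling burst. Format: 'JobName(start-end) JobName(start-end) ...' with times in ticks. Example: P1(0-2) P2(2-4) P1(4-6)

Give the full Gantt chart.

t=0-2: P1@Q0 runs 2, rem=5, quantum used, demote→Q1. Q0=[P2,P3] Q1=[P1] Q2=[]
t=2-4: P2@Q0 runs 2, rem=7, quantum used, demote→Q1. Q0=[P3] Q1=[P1,P2] Q2=[]
t=4-6: P3@Q0 runs 2, rem=11, quantum used, demote→Q1. Q0=[] Q1=[P1,P2,P3] Q2=[]
t=6-9: P1@Q1 runs 3, rem=2, I/O yield, promote→Q0. Q0=[P1] Q1=[P2,P3] Q2=[]
t=9-11: P1@Q0 runs 2, rem=0, completes. Q0=[] Q1=[P2,P3] Q2=[]
t=11-17: P2@Q1 runs 6, rem=1, quantum used, demote→Q2. Q0=[] Q1=[P3] Q2=[P2]
t=17-23: P3@Q1 runs 6, rem=5, quantum used, demote→Q2. Q0=[] Q1=[] Q2=[P2,P3]
t=23-24: P2@Q2 runs 1, rem=0, completes. Q0=[] Q1=[] Q2=[P3]
t=24-29: P3@Q2 runs 5, rem=0, completes. Q0=[] Q1=[] Q2=[]

Answer: P1(0-2) P2(2-4) P3(4-6) P1(6-9) P1(9-11) P2(11-17) P3(17-23) P2(23-24) P3(24-29)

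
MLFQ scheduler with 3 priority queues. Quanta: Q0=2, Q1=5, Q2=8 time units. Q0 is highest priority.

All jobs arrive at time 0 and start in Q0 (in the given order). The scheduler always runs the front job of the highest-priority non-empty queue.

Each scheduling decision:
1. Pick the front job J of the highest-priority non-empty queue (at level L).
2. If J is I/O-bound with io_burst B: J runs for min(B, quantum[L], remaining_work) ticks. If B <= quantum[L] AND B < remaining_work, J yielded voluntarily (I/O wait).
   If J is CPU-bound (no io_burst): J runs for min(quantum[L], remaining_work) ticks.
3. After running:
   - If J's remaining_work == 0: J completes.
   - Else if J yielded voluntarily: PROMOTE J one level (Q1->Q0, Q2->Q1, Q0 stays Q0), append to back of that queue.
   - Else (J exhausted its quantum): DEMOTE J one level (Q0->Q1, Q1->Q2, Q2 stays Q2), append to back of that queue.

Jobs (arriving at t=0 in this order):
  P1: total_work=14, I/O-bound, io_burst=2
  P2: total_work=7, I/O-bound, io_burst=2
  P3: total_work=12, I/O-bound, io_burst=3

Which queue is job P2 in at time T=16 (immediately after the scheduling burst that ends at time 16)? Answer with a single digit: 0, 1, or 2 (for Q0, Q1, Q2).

t=0-2: P1@Q0 runs 2, rem=12, I/O yield, promote→Q0. Q0=[P2,P3,P1] Q1=[] Q2=[]
t=2-4: P2@Q0 runs 2, rem=5, I/O yield, promote→Q0. Q0=[P3,P1,P2] Q1=[] Q2=[]
t=4-6: P3@Q0 runs 2, rem=10, quantum used, demote→Q1. Q0=[P1,P2] Q1=[P3] Q2=[]
t=6-8: P1@Q0 runs 2, rem=10, I/O yield, promote→Q0. Q0=[P2,P1] Q1=[P3] Q2=[]
t=8-10: P2@Q0 runs 2, rem=3, I/O yield, promote→Q0. Q0=[P1,P2] Q1=[P3] Q2=[]
t=10-12: P1@Q0 runs 2, rem=8, I/O yield, promote→Q0. Q0=[P2,P1] Q1=[P3] Q2=[]
t=12-14: P2@Q0 runs 2, rem=1, I/O yield, promote→Q0. Q0=[P1,P2] Q1=[P3] Q2=[]
t=14-16: P1@Q0 runs 2, rem=6, I/O yield, promote→Q0. Q0=[P2,P1] Q1=[P3] Q2=[]
t=16-17: P2@Q0 runs 1, rem=0, completes. Q0=[P1] Q1=[P3] Q2=[]
t=17-19: P1@Q0 runs 2, rem=4, I/O yield, promote→Q0. Q0=[P1] Q1=[P3] Q2=[]
t=19-21: P1@Q0 runs 2, rem=2, I/O yield, promote→Q0. Q0=[P1] Q1=[P3] Q2=[]
t=21-23: P1@Q0 runs 2, rem=0, completes. Q0=[] Q1=[P3] Q2=[]
t=23-26: P3@Q1 runs 3, rem=7, I/O yield, promote→Q0. Q0=[P3] Q1=[] Q2=[]
t=26-28: P3@Q0 runs 2, rem=5, quantum used, demote→Q1. Q0=[] Q1=[P3] Q2=[]
t=28-31: P3@Q1 runs 3, rem=2, I/O yield, promote→Q0. Q0=[P3] Q1=[] Q2=[]
t=31-33: P3@Q0 runs 2, rem=0, completes. Q0=[] Q1=[] Q2=[]

Answer: 0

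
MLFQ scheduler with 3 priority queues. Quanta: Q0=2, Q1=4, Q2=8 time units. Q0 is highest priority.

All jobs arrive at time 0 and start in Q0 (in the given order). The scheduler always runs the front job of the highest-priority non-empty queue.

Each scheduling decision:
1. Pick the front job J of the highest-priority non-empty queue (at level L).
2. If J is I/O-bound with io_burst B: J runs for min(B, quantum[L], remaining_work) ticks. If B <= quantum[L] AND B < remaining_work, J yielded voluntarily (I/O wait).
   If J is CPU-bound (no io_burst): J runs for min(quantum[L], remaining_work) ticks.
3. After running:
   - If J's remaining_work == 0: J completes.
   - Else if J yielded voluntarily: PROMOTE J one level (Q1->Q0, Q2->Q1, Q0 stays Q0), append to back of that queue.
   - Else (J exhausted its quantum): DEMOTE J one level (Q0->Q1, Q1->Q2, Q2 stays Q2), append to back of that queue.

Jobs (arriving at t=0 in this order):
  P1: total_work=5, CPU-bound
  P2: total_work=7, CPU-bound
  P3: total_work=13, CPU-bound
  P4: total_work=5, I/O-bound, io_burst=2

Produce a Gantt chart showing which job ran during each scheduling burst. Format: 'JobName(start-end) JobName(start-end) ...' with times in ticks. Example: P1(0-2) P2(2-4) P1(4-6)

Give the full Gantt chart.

Answer: P1(0-2) P2(2-4) P3(4-6) P4(6-8) P4(8-10) P4(10-11) P1(11-14) P2(14-18) P3(18-22) P2(22-23) P3(23-30)

Derivation:
t=0-2: P1@Q0 runs 2, rem=3, quantum used, demote→Q1. Q0=[P2,P3,P4] Q1=[P1] Q2=[]
t=2-4: P2@Q0 runs 2, rem=5, quantum used, demote→Q1. Q0=[P3,P4] Q1=[P1,P2] Q2=[]
t=4-6: P3@Q0 runs 2, rem=11, quantum used, demote→Q1. Q0=[P4] Q1=[P1,P2,P3] Q2=[]
t=6-8: P4@Q0 runs 2, rem=3, I/O yield, promote→Q0. Q0=[P4] Q1=[P1,P2,P3] Q2=[]
t=8-10: P4@Q0 runs 2, rem=1, I/O yield, promote→Q0. Q0=[P4] Q1=[P1,P2,P3] Q2=[]
t=10-11: P4@Q0 runs 1, rem=0, completes. Q0=[] Q1=[P1,P2,P3] Q2=[]
t=11-14: P1@Q1 runs 3, rem=0, completes. Q0=[] Q1=[P2,P3] Q2=[]
t=14-18: P2@Q1 runs 4, rem=1, quantum used, demote→Q2. Q0=[] Q1=[P3] Q2=[P2]
t=18-22: P3@Q1 runs 4, rem=7, quantum used, demote→Q2. Q0=[] Q1=[] Q2=[P2,P3]
t=22-23: P2@Q2 runs 1, rem=0, completes. Q0=[] Q1=[] Q2=[P3]
t=23-30: P3@Q2 runs 7, rem=0, completes. Q0=[] Q1=[] Q2=[]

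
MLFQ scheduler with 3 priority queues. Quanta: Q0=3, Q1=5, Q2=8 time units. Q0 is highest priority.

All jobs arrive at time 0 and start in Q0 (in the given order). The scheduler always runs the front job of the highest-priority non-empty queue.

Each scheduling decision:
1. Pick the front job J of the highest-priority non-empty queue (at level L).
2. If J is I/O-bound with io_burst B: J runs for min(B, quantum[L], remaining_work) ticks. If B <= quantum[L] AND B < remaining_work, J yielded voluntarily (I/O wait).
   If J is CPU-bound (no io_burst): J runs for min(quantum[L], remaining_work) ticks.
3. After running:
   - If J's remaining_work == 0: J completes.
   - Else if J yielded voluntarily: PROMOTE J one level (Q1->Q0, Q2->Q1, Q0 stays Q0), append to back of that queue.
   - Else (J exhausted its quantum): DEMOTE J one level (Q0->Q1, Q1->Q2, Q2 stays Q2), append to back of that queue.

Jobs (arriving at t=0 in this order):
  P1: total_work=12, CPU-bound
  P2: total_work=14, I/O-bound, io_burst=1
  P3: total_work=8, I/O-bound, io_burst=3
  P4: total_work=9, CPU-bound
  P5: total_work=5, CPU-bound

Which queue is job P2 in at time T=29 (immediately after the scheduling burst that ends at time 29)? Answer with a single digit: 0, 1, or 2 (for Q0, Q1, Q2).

Answer: 0

Derivation:
t=0-3: P1@Q0 runs 3, rem=9, quantum used, demote→Q1. Q0=[P2,P3,P4,P5] Q1=[P1] Q2=[]
t=3-4: P2@Q0 runs 1, rem=13, I/O yield, promote→Q0. Q0=[P3,P4,P5,P2] Q1=[P1] Q2=[]
t=4-7: P3@Q0 runs 3, rem=5, I/O yield, promote→Q0. Q0=[P4,P5,P2,P3] Q1=[P1] Q2=[]
t=7-10: P4@Q0 runs 3, rem=6, quantum used, demote→Q1. Q0=[P5,P2,P3] Q1=[P1,P4] Q2=[]
t=10-13: P5@Q0 runs 3, rem=2, quantum used, demote→Q1. Q0=[P2,P3] Q1=[P1,P4,P5] Q2=[]
t=13-14: P2@Q0 runs 1, rem=12, I/O yield, promote→Q0. Q0=[P3,P2] Q1=[P1,P4,P5] Q2=[]
t=14-17: P3@Q0 runs 3, rem=2, I/O yield, promote→Q0. Q0=[P2,P3] Q1=[P1,P4,P5] Q2=[]
t=17-18: P2@Q0 runs 1, rem=11, I/O yield, promote→Q0. Q0=[P3,P2] Q1=[P1,P4,P5] Q2=[]
t=18-20: P3@Q0 runs 2, rem=0, completes. Q0=[P2] Q1=[P1,P4,P5] Q2=[]
t=20-21: P2@Q0 runs 1, rem=10, I/O yield, promote→Q0. Q0=[P2] Q1=[P1,P4,P5] Q2=[]
t=21-22: P2@Q0 runs 1, rem=9, I/O yield, promote→Q0. Q0=[P2] Q1=[P1,P4,P5] Q2=[]
t=22-23: P2@Q0 runs 1, rem=8, I/O yield, promote→Q0. Q0=[P2] Q1=[P1,P4,P5] Q2=[]
t=23-24: P2@Q0 runs 1, rem=7, I/O yield, promote→Q0. Q0=[P2] Q1=[P1,P4,P5] Q2=[]
t=24-25: P2@Q0 runs 1, rem=6, I/O yield, promote→Q0. Q0=[P2] Q1=[P1,P4,P5] Q2=[]
t=25-26: P2@Q0 runs 1, rem=5, I/O yield, promote→Q0. Q0=[P2] Q1=[P1,P4,P5] Q2=[]
t=26-27: P2@Q0 runs 1, rem=4, I/O yield, promote→Q0. Q0=[P2] Q1=[P1,P4,P5] Q2=[]
t=27-28: P2@Q0 runs 1, rem=3, I/O yield, promote→Q0. Q0=[P2] Q1=[P1,P4,P5] Q2=[]
t=28-29: P2@Q0 runs 1, rem=2, I/O yield, promote→Q0. Q0=[P2] Q1=[P1,P4,P5] Q2=[]
t=29-30: P2@Q0 runs 1, rem=1, I/O yield, promote→Q0. Q0=[P2] Q1=[P1,P4,P5] Q2=[]
t=30-31: P2@Q0 runs 1, rem=0, completes. Q0=[] Q1=[P1,P4,P5] Q2=[]
t=31-36: P1@Q1 runs 5, rem=4, quantum used, demote→Q2. Q0=[] Q1=[P4,P5] Q2=[P1]
t=36-41: P4@Q1 runs 5, rem=1, quantum used, demote→Q2. Q0=[] Q1=[P5] Q2=[P1,P4]
t=41-43: P5@Q1 runs 2, rem=0, completes. Q0=[] Q1=[] Q2=[P1,P4]
t=43-47: P1@Q2 runs 4, rem=0, completes. Q0=[] Q1=[] Q2=[P4]
t=47-48: P4@Q2 runs 1, rem=0, completes. Q0=[] Q1=[] Q2=[]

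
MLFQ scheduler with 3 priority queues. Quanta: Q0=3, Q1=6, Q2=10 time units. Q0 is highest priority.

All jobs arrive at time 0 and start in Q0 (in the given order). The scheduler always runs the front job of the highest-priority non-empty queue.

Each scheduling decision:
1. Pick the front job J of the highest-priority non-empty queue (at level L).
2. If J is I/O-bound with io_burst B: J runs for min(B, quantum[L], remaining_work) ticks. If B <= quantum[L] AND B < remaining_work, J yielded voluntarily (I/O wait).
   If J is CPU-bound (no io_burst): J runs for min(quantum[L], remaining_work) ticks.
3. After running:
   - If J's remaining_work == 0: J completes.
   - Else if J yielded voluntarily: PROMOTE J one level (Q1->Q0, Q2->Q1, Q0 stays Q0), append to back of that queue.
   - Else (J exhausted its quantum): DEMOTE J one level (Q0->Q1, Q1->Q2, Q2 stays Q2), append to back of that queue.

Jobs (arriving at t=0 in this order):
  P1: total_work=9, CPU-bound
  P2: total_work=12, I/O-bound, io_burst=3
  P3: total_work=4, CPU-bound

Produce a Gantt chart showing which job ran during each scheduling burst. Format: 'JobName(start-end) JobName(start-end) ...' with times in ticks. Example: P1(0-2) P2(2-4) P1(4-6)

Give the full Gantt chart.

Answer: P1(0-3) P2(3-6) P3(6-9) P2(9-12) P2(12-15) P2(15-18) P1(18-24) P3(24-25)

Derivation:
t=0-3: P1@Q0 runs 3, rem=6, quantum used, demote→Q1. Q0=[P2,P3] Q1=[P1] Q2=[]
t=3-6: P2@Q0 runs 3, rem=9, I/O yield, promote→Q0. Q0=[P3,P2] Q1=[P1] Q2=[]
t=6-9: P3@Q0 runs 3, rem=1, quantum used, demote→Q1. Q0=[P2] Q1=[P1,P3] Q2=[]
t=9-12: P2@Q0 runs 3, rem=6, I/O yield, promote→Q0. Q0=[P2] Q1=[P1,P3] Q2=[]
t=12-15: P2@Q0 runs 3, rem=3, I/O yield, promote→Q0. Q0=[P2] Q1=[P1,P3] Q2=[]
t=15-18: P2@Q0 runs 3, rem=0, completes. Q0=[] Q1=[P1,P3] Q2=[]
t=18-24: P1@Q1 runs 6, rem=0, completes. Q0=[] Q1=[P3] Q2=[]
t=24-25: P3@Q1 runs 1, rem=0, completes. Q0=[] Q1=[] Q2=[]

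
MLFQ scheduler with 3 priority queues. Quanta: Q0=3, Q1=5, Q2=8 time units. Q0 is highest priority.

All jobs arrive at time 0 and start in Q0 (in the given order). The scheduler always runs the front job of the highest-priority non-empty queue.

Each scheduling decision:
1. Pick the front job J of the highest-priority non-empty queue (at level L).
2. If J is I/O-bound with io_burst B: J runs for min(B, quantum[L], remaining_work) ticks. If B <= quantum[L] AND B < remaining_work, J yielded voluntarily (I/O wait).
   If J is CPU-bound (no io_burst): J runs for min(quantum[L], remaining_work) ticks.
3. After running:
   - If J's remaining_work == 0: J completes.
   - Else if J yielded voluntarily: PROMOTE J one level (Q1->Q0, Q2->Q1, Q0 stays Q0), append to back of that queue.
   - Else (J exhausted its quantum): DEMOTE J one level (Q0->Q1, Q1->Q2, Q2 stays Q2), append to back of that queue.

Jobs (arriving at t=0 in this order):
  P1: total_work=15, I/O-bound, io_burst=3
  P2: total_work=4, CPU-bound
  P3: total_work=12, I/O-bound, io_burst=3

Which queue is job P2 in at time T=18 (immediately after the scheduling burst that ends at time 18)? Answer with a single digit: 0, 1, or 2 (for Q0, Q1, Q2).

t=0-3: P1@Q0 runs 3, rem=12, I/O yield, promote→Q0. Q0=[P2,P3,P1] Q1=[] Q2=[]
t=3-6: P2@Q0 runs 3, rem=1, quantum used, demote→Q1. Q0=[P3,P1] Q1=[P2] Q2=[]
t=6-9: P3@Q0 runs 3, rem=9, I/O yield, promote→Q0. Q0=[P1,P3] Q1=[P2] Q2=[]
t=9-12: P1@Q0 runs 3, rem=9, I/O yield, promote→Q0. Q0=[P3,P1] Q1=[P2] Q2=[]
t=12-15: P3@Q0 runs 3, rem=6, I/O yield, promote→Q0. Q0=[P1,P3] Q1=[P2] Q2=[]
t=15-18: P1@Q0 runs 3, rem=6, I/O yield, promote→Q0. Q0=[P3,P1] Q1=[P2] Q2=[]
t=18-21: P3@Q0 runs 3, rem=3, I/O yield, promote→Q0. Q0=[P1,P3] Q1=[P2] Q2=[]
t=21-24: P1@Q0 runs 3, rem=3, I/O yield, promote→Q0. Q0=[P3,P1] Q1=[P2] Q2=[]
t=24-27: P3@Q0 runs 3, rem=0, completes. Q0=[P1] Q1=[P2] Q2=[]
t=27-30: P1@Q0 runs 3, rem=0, completes. Q0=[] Q1=[P2] Q2=[]
t=30-31: P2@Q1 runs 1, rem=0, completes. Q0=[] Q1=[] Q2=[]

Answer: 1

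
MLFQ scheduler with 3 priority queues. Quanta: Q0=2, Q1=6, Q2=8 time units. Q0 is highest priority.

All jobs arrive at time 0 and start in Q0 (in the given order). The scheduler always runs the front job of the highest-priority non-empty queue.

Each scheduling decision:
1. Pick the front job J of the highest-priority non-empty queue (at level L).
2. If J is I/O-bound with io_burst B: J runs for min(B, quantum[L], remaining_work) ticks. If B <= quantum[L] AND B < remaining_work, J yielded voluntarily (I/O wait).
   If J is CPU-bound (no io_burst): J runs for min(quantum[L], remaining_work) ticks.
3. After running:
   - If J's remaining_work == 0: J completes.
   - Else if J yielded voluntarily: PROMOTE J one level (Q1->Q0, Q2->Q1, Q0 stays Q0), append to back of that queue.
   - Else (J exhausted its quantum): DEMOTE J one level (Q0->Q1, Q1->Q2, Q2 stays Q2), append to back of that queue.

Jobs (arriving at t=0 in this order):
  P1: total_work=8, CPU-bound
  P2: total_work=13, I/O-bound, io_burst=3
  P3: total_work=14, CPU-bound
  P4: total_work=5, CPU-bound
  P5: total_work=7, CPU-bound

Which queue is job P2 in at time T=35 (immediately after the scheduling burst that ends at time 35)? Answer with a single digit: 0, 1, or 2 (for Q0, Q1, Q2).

Answer: 1

Derivation:
t=0-2: P1@Q0 runs 2, rem=6, quantum used, demote→Q1. Q0=[P2,P3,P4,P5] Q1=[P1] Q2=[]
t=2-4: P2@Q0 runs 2, rem=11, quantum used, demote→Q1. Q0=[P3,P4,P5] Q1=[P1,P2] Q2=[]
t=4-6: P3@Q0 runs 2, rem=12, quantum used, demote→Q1. Q0=[P4,P5] Q1=[P1,P2,P3] Q2=[]
t=6-8: P4@Q0 runs 2, rem=3, quantum used, demote→Q1. Q0=[P5] Q1=[P1,P2,P3,P4] Q2=[]
t=8-10: P5@Q0 runs 2, rem=5, quantum used, demote→Q1. Q0=[] Q1=[P1,P2,P3,P4,P5] Q2=[]
t=10-16: P1@Q1 runs 6, rem=0, completes. Q0=[] Q1=[P2,P3,P4,P5] Q2=[]
t=16-19: P2@Q1 runs 3, rem=8, I/O yield, promote→Q0. Q0=[P2] Q1=[P3,P4,P5] Q2=[]
t=19-21: P2@Q0 runs 2, rem=6, quantum used, demote→Q1. Q0=[] Q1=[P3,P4,P5,P2] Q2=[]
t=21-27: P3@Q1 runs 6, rem=6, quantum used, demote→Q2. Q0=[] Q1=[P4,P5,P2] Q2=[P3]
t=27-30: P4@Q1 runs 3, rem=0, completes. Q0=[] Q1=[P5,P2] Q2=[P3]
t=30-35: P5@Q1 runs 5, rem=0, completes. Q0=[] Q1=[P2] Q2=[P3]
t=35-38: P2@Q1 runs 3, rem=3, I/O yield, promote→Q0. Q0=[P2] Q1=[] Q2=[P3]
t=38-40: P2@Q0 runs 2, rem=1, quantum used, demote→Q1. Q0=[] Q1=[P2] Q2=[P3]
t=40-41: P2@Q1 runs 1, rem=0, completes. Q0=[] Q1=[] Q2=[P3]
t=41-47: P3@Q2 runs 6, rem=0, completes. Q0=[] Q1=[] Q2=[]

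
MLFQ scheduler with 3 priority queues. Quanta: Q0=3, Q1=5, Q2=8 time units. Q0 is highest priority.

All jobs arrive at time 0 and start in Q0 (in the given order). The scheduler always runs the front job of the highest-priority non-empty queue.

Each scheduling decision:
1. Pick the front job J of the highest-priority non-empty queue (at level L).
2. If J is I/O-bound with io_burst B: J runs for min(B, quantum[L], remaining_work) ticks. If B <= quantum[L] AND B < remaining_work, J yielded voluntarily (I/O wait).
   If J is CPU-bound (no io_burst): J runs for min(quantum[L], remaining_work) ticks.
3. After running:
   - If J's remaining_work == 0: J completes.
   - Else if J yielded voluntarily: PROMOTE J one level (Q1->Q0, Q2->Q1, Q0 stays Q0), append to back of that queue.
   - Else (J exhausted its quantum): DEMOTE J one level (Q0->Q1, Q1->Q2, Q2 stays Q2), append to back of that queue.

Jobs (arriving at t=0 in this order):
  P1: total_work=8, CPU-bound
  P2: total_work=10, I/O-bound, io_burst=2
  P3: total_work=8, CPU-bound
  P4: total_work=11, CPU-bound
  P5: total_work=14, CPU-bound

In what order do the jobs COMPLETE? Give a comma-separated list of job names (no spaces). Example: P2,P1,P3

t=0-3: P1@Q0 runs 3, rem=5, quantum used, demote→Q1. Q0=[P2,P3,P4,P5] Q1=[P1] Q2=[]
t=3-5: P2@Q0 runs 2, rem=8, I/O yield, promote→Q0. Q0=[P3,P4,P5,P2] Q1=[P1] Q2=[]
t=5-8: P3@Q0 runs 3, rem=5, quantum used, demote→Q1. Q0=[P4,P5,P2] Q1=[P1,P3] Q2=[]
t=8-11: P4@Q0 runs 3, rem=8, quantum used, demote→Q1. Q0=[P5,P2] Q1=[P1,P3,P4] Q2=[]
t=11-14: P5@Q0 runs 3, rem=11, quantum used, demote→Q1. Q0=[P2] Q1=[P1,P3,P4,P5] Q2=[]
t=14-16: P2@Q0 runs 2, rem=6, I/O yield, promote→Q0. Q0=[P2] Q1=[P1,P3,P4,P5] Q2=[]
t=16-18: P2@Q0 runs 2, rem=4, I/O yield, promote→Q0. Q0=[P2] Q1=[P1,P3,P4,P5] Q2=[]
t=18-20: P2@Q0 runs 2, rem=2, I/O yield, promote→Q0. Q0=[P2] Q1=[P1,P3,P4,P5] Q2=[]
t=20-22: P2@Q0 runs 2, rem=0, completes. Q0=[] Q1=[P1,P3,P4,P5] Q2=[]
t=22-27: P1@Q1 runs 5, rem=0, completes. Q0=[] Q1=[P3,P4,P5] Q2=[]
t=27-32: P3@Q1 runs 5, rem=0, completes. Q0=[] Q1=[P4,P5] Q2=[]
t=32-37: P4@Q1 runs 5, rem=3, quantum used, demote→Q2. Q0=[] Q1=[P5] Q2=[P4]
t=37-42: P5@Q1 runs 5, rem=6, quantum used, demote→Q2. Q0=[] Q1=[] Q2=[P4,P5]
t=42-45: P4@Q2 runs 3, rem=0, completes. Q0=[] Q1=[] Q2=[P5]
t=45-51: P5@Q2 runs 6, rem=0, completes. Q0=[] Q1=[] Q2=[]

Answer: P2,P1,P3,P4,P5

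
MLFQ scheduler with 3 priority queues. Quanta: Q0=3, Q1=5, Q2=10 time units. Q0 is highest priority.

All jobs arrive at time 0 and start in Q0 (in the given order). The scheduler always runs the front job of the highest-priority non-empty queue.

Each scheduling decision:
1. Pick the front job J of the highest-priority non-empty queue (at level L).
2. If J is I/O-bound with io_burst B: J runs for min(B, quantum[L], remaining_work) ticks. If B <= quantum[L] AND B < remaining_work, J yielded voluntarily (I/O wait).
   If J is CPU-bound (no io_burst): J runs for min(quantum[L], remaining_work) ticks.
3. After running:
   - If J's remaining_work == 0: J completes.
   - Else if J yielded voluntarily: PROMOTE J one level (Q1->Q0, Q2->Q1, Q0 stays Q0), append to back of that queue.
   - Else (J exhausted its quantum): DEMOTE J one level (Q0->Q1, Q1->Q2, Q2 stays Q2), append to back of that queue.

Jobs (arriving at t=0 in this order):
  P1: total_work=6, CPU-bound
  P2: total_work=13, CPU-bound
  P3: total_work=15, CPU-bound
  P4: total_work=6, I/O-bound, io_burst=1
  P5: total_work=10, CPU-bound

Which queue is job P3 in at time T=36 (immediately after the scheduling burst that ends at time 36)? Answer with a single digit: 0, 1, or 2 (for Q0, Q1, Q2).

Answer: 2

Derivation:
t=0-3: P1@Q0 runs 3, rem=3, quantum used, demote→Q1. Q0=[P2,P3,P4,P5] Q1=[P1] Q2=[]
t=3-6: P2@Q0 runs 3, rem=10, quantum used, demote→Q1. Q0=[P3,P4,P5] Q1=[P1,P2] Q2=[]
t=6-9: P3@Q0 runs 3, rem=12, quantum used, demote→Q1. Q0=[P4,P5] Q1=[P1,P2,P3] Q2=[]
t=9-10: P4@Q0 runs 1, rem=5, I/O yield, promote→Q0. Q0=[P5,P4] Q1=[P1,P2,P3] Q2=[]
t=10-13: P5@Q0 runs 3, rem=7, quantum used, demote→Q1. Q0=[P4] Q1=[P1,P2,P3,P5] Q2=[]
t=13-14: P4@Q0 runs 1, rem=4, I/O yield, promote→Q0. Q0=[P4] Q1=[P1,P2,P3,P5] Q2=[]
t=14-15: P4@Q0 runs 1, rem=3, I/O yield, promote→Q0. Q0=[P4] Q1=[P1,P2,P3,P5] Q2=[]
t=15-16: P4@Q0 runs 1, rem=2, I/O yield, promote→Q0. Q0=[P4] Q1=[P1,P2,P3,P5] Q2=[]
t=16-17: P4@Q0 runs 1, rem=1, I/O yield, promote→Q0. Q0=[P4] Q1=[P1,P2,P3,P5] Q2=[]
t=17-18: P4@Q0 runs 1, rem=0, completes. Q0=[] Q1=[P1,P2,P3,P5] Q2=[]
t=18-21: P1@Q1 runs 3, rem=0, completes. Q0=[] Q1=[P2,P3,P5] Q2=[]
t=21-26: P2@Q1 runs 5, rem=5, quantum used, demote→Q2. Q0=[] Q1=[P3,P5] Q2=[P2]
t=26-31: P3@Q1 runs 5, rem=7, quantum used, demote→Q2. Q0=[] Q1=[P5] Q2=[P2,P3]
t=31-36: P5@Q1 runs 5, rem=2, quantum used, demote→Q2. Q0=[] Q1=[] Q2=[P2,P3,P5]
t=36-41: P2@Q2 runs 5, rem=0, completes. Q0=[] Q1=[] Q2=[P3,P5]
t=41-48: P3@Q2 runs 7, rem=0, completes. Q0=[] Q1=[] Q2=[P5]
t=48-50: P5@Q2 runs 2, rem=0, completes. Q0=[] Q1=[] Q2=[]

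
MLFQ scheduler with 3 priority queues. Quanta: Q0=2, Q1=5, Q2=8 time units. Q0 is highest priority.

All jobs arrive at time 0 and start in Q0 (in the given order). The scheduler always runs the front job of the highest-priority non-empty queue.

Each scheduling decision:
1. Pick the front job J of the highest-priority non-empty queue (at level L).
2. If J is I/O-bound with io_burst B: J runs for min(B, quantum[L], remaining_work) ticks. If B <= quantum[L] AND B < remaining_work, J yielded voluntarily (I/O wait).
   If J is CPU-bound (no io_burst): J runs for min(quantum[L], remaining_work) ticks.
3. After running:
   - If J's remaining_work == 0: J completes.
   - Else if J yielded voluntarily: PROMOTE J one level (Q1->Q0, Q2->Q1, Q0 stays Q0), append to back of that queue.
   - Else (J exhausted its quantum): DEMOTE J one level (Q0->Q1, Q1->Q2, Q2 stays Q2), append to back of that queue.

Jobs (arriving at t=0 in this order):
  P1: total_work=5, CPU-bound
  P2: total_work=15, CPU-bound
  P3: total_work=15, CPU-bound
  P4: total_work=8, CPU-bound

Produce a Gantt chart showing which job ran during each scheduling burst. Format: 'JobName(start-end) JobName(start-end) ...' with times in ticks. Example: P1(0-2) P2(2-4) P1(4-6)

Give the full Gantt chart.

Answer: P1(0-2) P2(2-4) P3(4-6) P4(6-8) P1(8-11) P2(11-16) P3(16-21) P4(21-26) P2(26-34) P3(34-42) P4(42-43)

Derivation:
t=0-2: P1@Q0 runs 2, rem=3, quantum used, demote→Q1. Q0=[P2,P3,P4] Q1=[P1] Q2=[]
t=2-4: P2@Q0 runs 2, rem=13, quantum used, demote→Q1. Q0=[P3,P4] Q1=[P1,P2] Q2=[]
t=4-6: P3@Q0 runs 2, rem=13, quantum used, demote→Q1. Q0=[P4] Q1=[P1,P2,P3] Q2=[]
t=6-8: P4@Q0 runs 2, rem=6, quantum used, demote→Q1. Q0=[] Q1=[P1,P2,P3,P4] Q2=[]
t=8-11: P1@Q1 runs 3, rem=0, completes. Q0=[] Q1=[P2,P3,P4] Q2=[]
t=11-16: P2@Q1 runs 5, rem=8, quantum used, demote→Q2. Q0=[] Q1=[P3,P4] Q2=[P2]
t=16-21: P3@Q1 runs 5, rem=8, quantum used, demote→Q2. Q0=[] Q1=[P4] Q2=[P2,P3]
t=21-26: P4@Q1 runs 5, rem=1, quantum used, demote→Q2. Q0=[] Q1=[] Q2=[P2,P3,P4]
t=26-34: P2@Q2 runs 8, rem=0, completes. Q0=[] Q1=[] Q2=[P3,P4]
t=34-42: P3@Q2 runs 8, rem=0, completes. Q0=[] Q1=[] Q2=[P4]
t=42-43: P4@Q2 runs 1, rem=0, completes. Q0=[] Q1=[] Q2=[]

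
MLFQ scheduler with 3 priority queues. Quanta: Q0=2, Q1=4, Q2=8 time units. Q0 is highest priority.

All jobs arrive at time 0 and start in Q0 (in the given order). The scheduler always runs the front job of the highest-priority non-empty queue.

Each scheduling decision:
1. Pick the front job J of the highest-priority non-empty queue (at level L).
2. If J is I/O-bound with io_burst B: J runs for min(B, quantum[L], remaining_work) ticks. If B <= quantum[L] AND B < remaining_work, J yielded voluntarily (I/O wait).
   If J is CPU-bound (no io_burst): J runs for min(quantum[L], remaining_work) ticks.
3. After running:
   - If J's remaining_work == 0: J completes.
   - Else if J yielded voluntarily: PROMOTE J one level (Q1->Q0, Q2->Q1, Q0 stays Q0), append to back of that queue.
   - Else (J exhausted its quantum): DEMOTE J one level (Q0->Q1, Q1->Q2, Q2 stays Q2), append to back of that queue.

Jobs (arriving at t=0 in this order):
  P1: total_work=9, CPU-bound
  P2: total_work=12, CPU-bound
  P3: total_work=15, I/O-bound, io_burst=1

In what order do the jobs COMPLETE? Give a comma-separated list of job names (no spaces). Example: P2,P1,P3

t=0-2: P1@Q0 runs 2, rem=7, quantum used, demote→Q1. Q0=[P2,P3] Q1=[P1] Q2=[]
t=2-4: P2@Q0 runs 2, rem=10, quantum used, demote→Q1. Q0=[P3] Q1=[P1,P2] Q2=[]
t=4-5: P3@Q0 runs 1, rem=14, I/O yield, promote→Q0. Q0=[P3] Q1=[P1,P2] Q2=[]
t=5-6: P3@Q0 runs 1, rem=13, I/O yield, promote→Q0. Q0=[P3] Q1=[P1,P2] Q2=[]
t=6-7: P3@Q0 runs 1, rem=12, I/O yield, promote→Q0. Q0=[P3] Q1=[P1,P2] Q2=[]
t=7-8: P3@Q0 runs 1, rem=11, I/O yield, promote→Q0. Q0=[P3] Q1=[P1,P2] Q2=[]
t=8-9: P3@Q0 runs 1, rem=10, I/O yield, promote→Q0. Q0=[P3] Q1=[P1,P2] Q2=[]
t=9-10: P3@Q0 runs 1, rem=9, I/O yield, promote→Q0. Q0=[P3] Q1=[P1,P2] Q2=[]
t=10-11: P3@Q0 runs 1, rem=8, I/O yield, promote→Q0. Q0=[P3] Q1=[P1,P2] Q2=[]
t=11-12: P3@Q0 runs 1, rem=7, I/O yield, promote→Q0. Q0=[P3] Q1=[P1,P2] Q2=[]
t=12-13: P3@Q0 runs 1, rem=6, I/O yield, promote→Q0. Q0=[P3] Q1=[P1,P2] Q2=[]
t=13-14: P3@Q0 runs 1, rem=5, I/O yield, promote→Q0. Q0=[P3] Q1=[P1,P2] Q2=[]
t=14-15: P3@Q0 runs 1, rem=4, I/O yield, promote→Q0. Q0=[P3] Q1=[P1,P2] Q2=[]
t=15-16: P3@Q0 runs 1, rem=3, I/O yield, promote→Q0. Q0=[P3] Q1=[P1,P2] Q2=[]
t=16-17: P3@Q0 runs 1, rem=2, I/O yield, promote→Q0. Q0=[P3] Q1=[P1,P2] Q2=[]
t=17-18: P3@Q0 runs 1, rem=1, I/O yield, promote→Q0. Q0=[P3] Q1=[P1,P2] Q2=[]
t=18-19: P3@Q0 runs 1, rem=0, completes. Q0=[] Q1=[P1,P2] Q2=[]
t=19-23: P1@Q1 runs 4, rem=3, quantum used, demote→Q2. Q0=[] Q1=[P2] Q2=[P1]
t=23-27: P2@Q1 runs 4, rem=6, quantum used, demote→Q2. Q0=[] Q1=[] Q2=[P1,P2]
t=27-30: P1@Q2 runs 3, rem=0, completes. Q0=[] Q1=[] Q2=[P2]
t=30-36: P2@Q2 runs 6, rem=0, completes. Q0=[] Q1=[] Q2=[]

Answer: P3,P1,P2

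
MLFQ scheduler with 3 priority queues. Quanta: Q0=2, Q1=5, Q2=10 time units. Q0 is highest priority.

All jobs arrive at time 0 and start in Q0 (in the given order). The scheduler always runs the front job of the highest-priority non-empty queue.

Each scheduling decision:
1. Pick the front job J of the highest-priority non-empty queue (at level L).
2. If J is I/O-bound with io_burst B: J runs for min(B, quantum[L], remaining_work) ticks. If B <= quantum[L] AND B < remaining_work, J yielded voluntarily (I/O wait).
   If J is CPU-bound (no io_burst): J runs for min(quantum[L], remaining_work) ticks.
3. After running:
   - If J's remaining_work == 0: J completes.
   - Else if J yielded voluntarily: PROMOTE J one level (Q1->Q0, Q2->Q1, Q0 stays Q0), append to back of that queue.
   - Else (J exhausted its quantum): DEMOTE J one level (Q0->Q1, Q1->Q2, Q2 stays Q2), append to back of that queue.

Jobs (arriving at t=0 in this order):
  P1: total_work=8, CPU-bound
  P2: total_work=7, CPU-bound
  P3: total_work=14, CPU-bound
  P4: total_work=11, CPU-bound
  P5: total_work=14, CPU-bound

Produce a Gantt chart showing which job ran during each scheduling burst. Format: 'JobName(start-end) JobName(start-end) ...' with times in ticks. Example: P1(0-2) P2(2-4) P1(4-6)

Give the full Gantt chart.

Answer: P1(0-2) P2(2-4) P3(4-6) P4(6-8) P5(8-10) P1(10-15) P2(15-20) P3(20-25) P4(25-30) P5(30-35) P1(35-36) P3(36-43) P4(43-47) P5(47-54)

Derivation:
t=0-2: P1@Q0 runs 2, rem=6, quantum used, demote→Q1. Q0=[P2,P3,P4,P5] Q1=[P1] Q2=[]
t=2-4: P2@Q0 runs 2, rem=5, quantum used, demote→Q1. Q0=[P3,P4,P5] Q1=[P1,P2] Q2=[]
t=4-6: P3@Q0 runs 2, rem=12, quantum used, demote→Q1. Q0=[P4,P5] Q1=[P1,P2,P3] Q2=[]
t=6-8: P4@Q0 runs 2, rem=9, quantum used, demote→Q1. Q0=[P5] Q1=[P1,P2,P3,P4] Q2=[]
t=8-10: P5@Q0 runs 2, rem=12, quantum used, demote→Q1. Q0=[] Q1=[P1,P2,P3,P4,P5] Q2=[]
t=10-15: P1@Q1 runs 5, rem=1, quantum used, demote→Q2. Q0=[] Q1=[P2,P3,P4,P5] Q2=[P1]
t=15-20: P2@Q1 runs 5, rem=0, completes. Q0=[] Q1=[P3,P4,P5] Q2=[P1]
t=20-25: P3@Q1 runs 5, rem=7, quantum used, demote→Q2. Q0=[] Q1=[P4,P5] Q2=[P1,P3]
t=25-30: P4@Q1 runs 5, rem=4, quantum used, demote→Q2. Q0=[] Q1=[P5] Q2=[P1,P3,P4]
t=30-35: P5@Q1 runs 5, rem=7, quantum used, demote→Q2. Q0=[] Q1=[] Q2=[P1,P3,P4,P5]
t=35-36: P1@Q2 runs 1, rem=0, completes. Q0=[] Q1=[] Q2=[P3,P4,P5]
t=36-43: P3@Q2 runs 7, rem=0, completes. Q0=[] Q1=[] Q2=[P4,P5]
t=43-47: P4@Q2 runs 4, rem=0, completes. Q0=[] Q1=[] Q2=[P5]
t=47-54: P5@Q2 runs 7, rem=0, completes. Q0=[] Q1=[] Q2=[]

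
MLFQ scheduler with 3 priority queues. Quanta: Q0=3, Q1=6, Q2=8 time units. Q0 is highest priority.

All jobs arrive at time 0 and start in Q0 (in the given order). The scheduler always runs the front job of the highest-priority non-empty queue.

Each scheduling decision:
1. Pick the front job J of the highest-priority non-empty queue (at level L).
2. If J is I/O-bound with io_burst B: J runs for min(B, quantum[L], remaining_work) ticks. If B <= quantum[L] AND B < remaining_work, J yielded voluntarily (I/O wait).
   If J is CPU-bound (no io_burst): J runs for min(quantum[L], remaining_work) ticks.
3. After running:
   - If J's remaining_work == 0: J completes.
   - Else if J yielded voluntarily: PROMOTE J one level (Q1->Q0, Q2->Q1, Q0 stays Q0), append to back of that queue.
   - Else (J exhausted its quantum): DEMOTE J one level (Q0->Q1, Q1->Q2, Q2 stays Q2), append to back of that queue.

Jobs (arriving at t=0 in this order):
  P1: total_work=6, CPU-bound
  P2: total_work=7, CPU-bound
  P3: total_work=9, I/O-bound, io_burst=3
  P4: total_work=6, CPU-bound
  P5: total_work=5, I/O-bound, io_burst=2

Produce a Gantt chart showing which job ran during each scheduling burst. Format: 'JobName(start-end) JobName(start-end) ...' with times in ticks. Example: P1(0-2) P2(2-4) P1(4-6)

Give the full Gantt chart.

t=0-3: P1@Q0 runs 3, rem=3, quantum used, demote→Q1. Q0=[P2,P3,P4,P5] Q1=[P1] Q2=[]
t=3-6: P2@Q0 runs 3, rem=4, quantum used, demote→Q1. Q0=[P3,P4,P5] Q1=[P1,P2] Q2=[]
t=6-9: P3@Q0 runs 3, rem=6, I/O yield, promote→Q0. Q0=[P4,P5,P3] Q1=[P1,P2] Q2=[]
t=9-12: P4@Q0 runs 3, rem=3, quantum used, demote→Q1. Q0=[P5,P3] Q1=[P1,P2,P4] Q2=[]
t=12-14: P5@Q0 runs 2, rem=3, I/O yield, promote→Q0. Q0=[P3,P5] Q1=[P1,P2,P4] Q2=[]
t=14-17: P3@Q0 runs 3, rem=3, I/O yield, promote→Q0. Q0=[P5,P3] Q1=[P1,P2,P4] Q2=[]
t=17-19: P5@Q0 runs 2, rem=1, I/O yield, promote→Q0. Q0=[P3,P5] Q1=[P1,P2,P4] Q2=[]
t=19-22: P3@Q0 runs 3, rem=0, completes. Q0=[P5] Q1=[P1,P2,P4] Q2=[]
t=22-23: P5@Q0 runs 1, rem=0, completes. Q0=[] Q1=[P1,P2,P4] Q2=[]
t=23-26: P1@Q1 runs 3, rem=0, completes. Q0=[] Q1=[P2,P4] Q2=[]
t=26-30: P2@Q1 runs 4, rem=0, completes. Q0=[] Q1=[P4] Q2=[]
t=30-33: P4@Q1 runs 3, rem=0, completes. Q0=[] Q1=[] Q2=[]

Answer: P1(0-3) P2(3-6) P3(6-9) P4(9-12) P5(12-14) P3(14-17) P5(17-19) P3(19-22) P5(22-23) P1(23-26) P2(26-30) P4(30-33)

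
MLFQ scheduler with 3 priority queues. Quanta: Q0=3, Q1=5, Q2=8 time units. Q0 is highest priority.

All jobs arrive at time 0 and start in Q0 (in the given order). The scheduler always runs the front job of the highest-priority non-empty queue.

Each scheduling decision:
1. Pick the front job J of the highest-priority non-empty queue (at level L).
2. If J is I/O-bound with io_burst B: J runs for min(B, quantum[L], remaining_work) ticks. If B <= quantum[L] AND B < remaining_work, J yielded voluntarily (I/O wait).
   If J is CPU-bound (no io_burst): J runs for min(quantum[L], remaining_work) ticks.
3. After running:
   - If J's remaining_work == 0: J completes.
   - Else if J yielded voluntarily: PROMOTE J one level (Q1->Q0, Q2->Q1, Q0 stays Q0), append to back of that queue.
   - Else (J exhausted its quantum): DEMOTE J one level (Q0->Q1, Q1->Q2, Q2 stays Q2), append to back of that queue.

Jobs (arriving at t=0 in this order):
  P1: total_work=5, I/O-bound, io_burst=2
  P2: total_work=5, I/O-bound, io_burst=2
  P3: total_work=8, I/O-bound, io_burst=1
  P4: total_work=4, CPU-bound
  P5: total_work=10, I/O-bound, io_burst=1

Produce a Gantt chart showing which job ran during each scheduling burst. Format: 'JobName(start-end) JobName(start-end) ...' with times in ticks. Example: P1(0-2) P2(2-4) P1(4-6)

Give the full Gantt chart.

t=0-2: P1@Q0 runs 2, rem=3, I/O yield, promote→Q0. Q0=[P2,P3,P4,P5,P1] Q1=[] Q2=[]
t=2-4: P2@Q0 runs 2, rem=3, I/O yield, promote→Q0. Q0=[P3,P4,P5,P1,P2] Q1=[] Q2=[]
t=4-5: P3@Q0 runs 1, rem=7, I/O yield, promote→Q0. Q0=[P4,P5,P1,P2,P3] Q1=[] Q2=[]
t=5-8: P4@Q0 runs 3, rem=1, quantum used, demote→Q1. Q0=[P5,P1,P2,P3] Q1=[P4] Q2=[]
t=8-9: P5@Q0 runs 1, rem=9, I/O yield, promote→Q0. Q0=[P1,P2,P3,P5] Q1=[P4] Q2=[]
t=9-11: P1@Q0 runs 2, rem=1, I/O yield, promote→Q0. Q0=[P2,P3,P5,P1] Q1=[P4] Q2=[]
t=11-13: P2@Q0 runs 2, rem=1, I/O yield, promote→Q0. Q0=[P3,P5,P1,P2] Q1=[P4] Q2=[]
t=13-14: P3@Q0 runs 1, rem=6, I/O yield, promote→Q0. Q0=[P5,P1,P2,P3] Q1=[P4] Q2=[]
t=14-15: P5@Q0 runs 1, rem=8, I/O yield, promote→Q0. Q0=[P1,P2,P3,P5] Q1=[P4] Q2=[]
t=15-16: P1@Q0 runs 1, rem=0, completes. Q0=[P2,P3,P5] Q1=[P4] Q2=[]
t=16-17: P2@Q0 runs 1, rem=0, completes. Q0=[P3,P5] Q1=[P4] Q2=[]
t=17-18: P3@Q0 runs 1, rem=5, I/O yield, promote→Q0. Q0=[P5,P3] Q1=[P4] Q2=[]
t=18-19: P5@Q0 runs 1, rem=7, I/O yield, promote→Q0. Q0=[P3,P5] Q1=[P4] Q2=[]
t=19-20: P3@Q0 runs 1, rem=4, I/O yield, promote→Q0. Q0=[P5,P3] Q1=[P4] Q2=[]
t=20-21: P5@Q0 runs 1, rem=6, I/O yield, promote→Q0. Q0=[P3,P5] Q1=[P4] Q2=[]
t=21-22: P3@Q0 runs 1, rem=3, I/O yield, promote→Q0. Q0=[P5,P3] Q1=[P4] Q2=[]
t=22-23: P5@Q0 runs 1, rem=5, I/O yield, promote→Q0. Q0=[P3,P5] Q1=[P4] Q2=[]
t=23-24: P3@Q0 runs 1, rem=2, I/O yield, promote→Q0. Q0=[P5,P3] Q1=[P4] Q2=[]
t=24-25: P5@Q0 runs 1, rem=4, I/O yield, promote→Q0. Q0=[P3,P5] Q1=[P4] Q2=[]
t=25-26: P3@Q0 runs 1, rem=1, I/O yield, promote→Q0. Q0=[P5,P3] Q1=[P4] Q2=[]
t=26-27: P5@Q0 runs 1, rem=3, I/O yield, promote→Q0. Q0=[P3,P5] Q1=[P4] Q2=[]
t=27-28: P3@Q0 runs 1, rem=0, completes. Q0=[P5] Q1=[P4] Q2=[]
t=28-29: P5@Q0 runs 1, rem=2, I/O yield, promote→Q0. Q0=[P5] Q1=[P4] Q2=[]
t=29-30: P5@Q0 runs 1, rem=1, I/O yield, promote→Q0. Q0=[P5] Q1=[P4] Q2=[]
t=30-31: P5@Q0 runs 1, rem=0, completes. Q0=[] Q1=[P4] Q2=[]
t=31-32: P4@Q1 runs 1, rem=0, completes. Q0=[] Q1=[] Q2=[]

Answer: P1(0-2) P2(2-4) P3(4-5) P4(5-8) P5(8-9) P1(9-11) P2(11-13) P3(13-14) P5(14-15) P1(15-16) P2(16-17) P3(17-18) P5(18-19) P3(19-20) P5(20-21) P3(21-22) P5(22-23) P3(23-24) P5(24-25) P3(25-26) P5(26-27) P3(27-28) P5(28-29) P5(29-30) P5(30-31) P4(31-32)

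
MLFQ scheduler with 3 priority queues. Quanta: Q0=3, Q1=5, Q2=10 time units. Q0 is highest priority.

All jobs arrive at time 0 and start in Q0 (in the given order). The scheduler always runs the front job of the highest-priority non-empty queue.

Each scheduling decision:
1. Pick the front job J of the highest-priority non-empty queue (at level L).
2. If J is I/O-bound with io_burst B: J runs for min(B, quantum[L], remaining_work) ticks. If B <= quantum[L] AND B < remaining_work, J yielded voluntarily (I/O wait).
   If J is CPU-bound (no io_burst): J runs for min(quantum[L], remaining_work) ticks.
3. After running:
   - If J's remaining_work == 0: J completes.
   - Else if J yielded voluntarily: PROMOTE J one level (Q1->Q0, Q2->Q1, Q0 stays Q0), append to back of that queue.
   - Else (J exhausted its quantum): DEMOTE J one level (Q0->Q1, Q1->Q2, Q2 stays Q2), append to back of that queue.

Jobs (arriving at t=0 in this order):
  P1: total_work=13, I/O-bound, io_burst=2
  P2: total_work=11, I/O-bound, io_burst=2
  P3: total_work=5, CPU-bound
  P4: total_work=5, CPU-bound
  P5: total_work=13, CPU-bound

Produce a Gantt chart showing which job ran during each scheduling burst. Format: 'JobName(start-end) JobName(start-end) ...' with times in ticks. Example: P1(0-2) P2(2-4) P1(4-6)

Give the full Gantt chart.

t=0-2: P1@Q0 runs 2, rem=11, I/O yield, promote→Q0. Q0=[P2,P3,P4,P5,P1] Q1=[] Q2=[]
t=2-4: P2@Q0 runs 2, rem=9, I/O yield, promote→Q0. Q0=[P3,P4,P5,P1,P2] Q1=[] Q2=[]
t=4-7: P3@Q0 runs 3, rem=2, quantum used, demote→Q1. Q0=[P4,P5,P1,P2] Q1=[P3] Q2=[]
t=7-10: P4@Q0 runs 3, rem=2, quantum used, demote→Q1. Q0=[P5,P1,P2] Q1=[P3,P4] Q2=[]
t=10-13: P5@Q0 runs 3, rem=10, quantum used, demote→Q1. Q0=[P1,P2] Q1=[P3,P4,P5] Q2=[]
t=13-15: P1@Q0 runs 2, rem=9, I/O yield, promote→Q0. Q0=[P2,P1] Q1=[P3,P4,P5] Q2=[]
t=15-17: P2@Q0 runs 2, rem=7, I/O yield, promote→Q0. Q0=[P1,P2] Q1=[P3,P4,P5] Q2=[]
t=17-19: P1@Q0 runs 2, rem=7, I/O yield, promote→Q0. Q0=[P2,P1] Q1=[P3,P4,P5] Q2=[]
t=19-21: P2@Q0 runs 2, rem=5, I/O yield, promote→Q0. Q0=[P1,P2] Q1=[P3,P4,P5] Q2=[]
t=21-23: P1@Q0 runs 2, rem=5, I/O yield, promote→Q0. Q0=[P2,P1] Q1=[P3,P4,P5] Q2=[]
t=23-25: P2@Q0 runs 2, rem=3, I/O yield, promote→Q0. Q0=[P1,P2] Q1=[P3,P4,P5] Q2=[]
t=25-27: P1@Q0 runs 2, rem=3, I/O yield, promote→Q0. Q0=[P2,P1] Q1=[P3,P4,P5] Q2=[]
t=27-29: P2@Q0 runs 2, rem=1, I/O yield, promote→Q0. Q0=[P1,P2] Q1=[P3,P4,P5] Q2=[]
t=29-31: P1@Q0 runs 2, rem=1, I/O yield, promote→Q0. Q0=[P2,P1] Q1=[P3,P4,P5] Q2=[]
t=31-32: P2@Q0 runs 1, rem=0, completes. Q0=[P1] Q1=[P3,P4,P5] Q2=[]
t=32-33: P1@Q0 runs 1, rem=0, completes. Q0=[] Q1=[P3,P4,P5] Q2=[]
t=33-35: P3@Q1 runs 2, rem=0, completes. Q0=[] Q1=[P4,P5] Q2=[]
t=35-37: P4@Q1 runs 2, rem=0, completes. Q0=[] Q1=[P5] Q2=[]
t=37-42: P5@Q1 runs 5, rem=5, quantum used, demote→Q2. Q0=[] Q1=[] Q2=[P5]
t=42-47: P5@Q2 runs 5, rem=0, completes. Q0=[] Q1=[] Q2=[]

Answer: P1(0-2) P2(2-4) P3(4-7) P4(7-10) P5(10-13) P1(13-15) P2(15-17) P1(17-19) P2(19-21) P1(21-23) P2(23-25) P1(25-27) P2(27-29) P1(29-31) P2(31-32) P1(32-33) P3(33-35) P4(35-37) P5(37-42) P5(42-47)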